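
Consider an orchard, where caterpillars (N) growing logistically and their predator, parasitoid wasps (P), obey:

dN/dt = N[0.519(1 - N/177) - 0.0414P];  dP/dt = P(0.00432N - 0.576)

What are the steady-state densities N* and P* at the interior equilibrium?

N* ≈ 133, P* ≈ 3.09

From dP/dt = 0 with P > 0: 0.00432N* = 0.576, so N* = 133.
Substitute into dN/dt = 0: 0.519(1 - 133/177) = 0.0414P*.
The bracket is 0.247, giving P* = 0.128/0.0414 = 3.09.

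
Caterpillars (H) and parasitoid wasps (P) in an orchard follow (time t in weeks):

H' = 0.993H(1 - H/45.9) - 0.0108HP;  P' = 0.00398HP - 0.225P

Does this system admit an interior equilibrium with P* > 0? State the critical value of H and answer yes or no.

The predator equation gives dP/dt > 0 only when H > 0.225/0.00398 = 56.5.
Without the predator, H → K = 45.9. Since 45.9 < 56.5, the predator cannot invade.

Threshold H = 56.5; K < 56.5, so no, the predator goes extinct.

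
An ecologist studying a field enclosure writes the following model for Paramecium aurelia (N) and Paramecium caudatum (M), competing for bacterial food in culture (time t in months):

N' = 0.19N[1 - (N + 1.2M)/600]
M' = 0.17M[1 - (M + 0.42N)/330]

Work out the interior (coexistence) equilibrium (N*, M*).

N* ≈ 411, M* ≈ 157

Setting both brackets to zero gives the nullclines N + 1.2M = 600 and 0.42N + M = 330.
Substituting M = 330 - 0.42N into the first: N(1 - 1.2·0.42) = 600 - 1.2·330.
So N* = 204/0.496 = 411, and then M* = 330 - 0.42·411 = 157.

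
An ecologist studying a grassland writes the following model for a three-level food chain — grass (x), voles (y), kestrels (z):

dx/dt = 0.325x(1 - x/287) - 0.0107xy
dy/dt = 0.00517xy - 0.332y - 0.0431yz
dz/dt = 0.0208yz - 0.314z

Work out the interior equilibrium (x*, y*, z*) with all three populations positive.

x* ≈ 144, y* ≈ 15.1, z* ≈ 9.61

From dz/dt = 0: 0.0208y* = 0.314, so y* = 15.1.
From dx/dt = 0: 0.325(1 - x*/287) = 0.0107·15.1, giving x* = 287·(1 - 0.497) = 144.
From dy/dt = 0: 0.00517·144 - 0.332 = 0.0431z*, so z* = 0.414/0.0431 = 9.61.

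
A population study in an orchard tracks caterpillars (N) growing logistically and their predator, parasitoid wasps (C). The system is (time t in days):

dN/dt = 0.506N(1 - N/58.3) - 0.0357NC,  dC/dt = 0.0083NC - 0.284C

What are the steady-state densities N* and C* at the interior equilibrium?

N* ≈ 34.2, C* ≈ 5.85

From dC/dt = 0 with C > 0: 0.0083N* = 0.284, so N* = 34.2.
Substitute into dN/dt = 0: 0.506(1 - 34.2/58.3) = 0.0357C*.
The bracket is 0.413, giving C* = 0.209/0.0357 = 5.85.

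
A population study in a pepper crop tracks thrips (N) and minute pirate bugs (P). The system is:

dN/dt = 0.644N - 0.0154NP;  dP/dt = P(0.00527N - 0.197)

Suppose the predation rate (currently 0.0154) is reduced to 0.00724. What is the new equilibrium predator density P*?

P* ≈ 89

At the interior fixed point, setting dN/dt = 0 with N > 0 fixes P* = (prey growth rate)/(NP coefficient) — independent of the other coefficients.
With the change, P* = 0.644/0.00724 = 89; it rises from 41.8.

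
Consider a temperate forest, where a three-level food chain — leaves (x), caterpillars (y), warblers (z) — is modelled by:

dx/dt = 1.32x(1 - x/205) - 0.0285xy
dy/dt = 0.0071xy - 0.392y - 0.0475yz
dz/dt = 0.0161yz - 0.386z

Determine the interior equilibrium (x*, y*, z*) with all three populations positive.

From dz/dt = 0: 0.0161y* = 0.386, so y* = 24.
From dx/dt = 0: 1.32(1 - x*/205) = 0.0285·24, giving x* = 205·(1 - 0.518) = 98.9.
From dy/dt = 0: 0.0071·98.9 - 0.392 = 0.0475z*, so z* = 0.31/0.0475 = 6.53.

x* ≈ 98.9, y* ≈ 24, z* ≈ 6.53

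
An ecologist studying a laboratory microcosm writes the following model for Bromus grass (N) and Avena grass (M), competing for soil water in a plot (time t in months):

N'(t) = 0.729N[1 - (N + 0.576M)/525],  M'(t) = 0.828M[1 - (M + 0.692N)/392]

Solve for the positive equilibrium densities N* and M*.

Setting both brackets to zero gives the nullclines N + 0.576M = 525 and 0.692N + M = 392.
Substituting M = 392 - 0.692N into the first: N(1 - 0.576·0.692) = 525 - 0.576·392.
So N* = 299/0.601 = 498, and then M* = 392 - 0.692·498 = 47.7.

N* ≈ 498, M* ≈ 47.7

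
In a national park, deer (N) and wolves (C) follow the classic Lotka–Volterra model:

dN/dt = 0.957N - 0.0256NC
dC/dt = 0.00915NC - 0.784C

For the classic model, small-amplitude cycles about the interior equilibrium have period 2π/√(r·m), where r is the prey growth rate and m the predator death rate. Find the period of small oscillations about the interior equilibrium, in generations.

T ≈ 7.25 generations

Here r = 0.957 and m = 0.784, so r·m = 0.75.
ω = √0.75 = 0.866 per generation, hence T = 2π/ω ≈ 7.25 generations.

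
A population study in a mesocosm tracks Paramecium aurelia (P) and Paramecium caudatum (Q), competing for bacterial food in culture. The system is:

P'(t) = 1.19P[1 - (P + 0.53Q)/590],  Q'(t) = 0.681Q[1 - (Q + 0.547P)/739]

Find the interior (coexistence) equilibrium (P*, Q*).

P* ≈ 279, Q* ≈ 586

Setting both brackets to zero gives the nullclines P + 0.53Q = 590 and 0.547P + Q = 739.
Substituting Q = 739 - 0.547P into the first: P(1 - 0.53·0.547) = 590 - 0.53·739.
So P* = 198/0.71 = 279, and then Q* = 739 - 0.547·279 = 586.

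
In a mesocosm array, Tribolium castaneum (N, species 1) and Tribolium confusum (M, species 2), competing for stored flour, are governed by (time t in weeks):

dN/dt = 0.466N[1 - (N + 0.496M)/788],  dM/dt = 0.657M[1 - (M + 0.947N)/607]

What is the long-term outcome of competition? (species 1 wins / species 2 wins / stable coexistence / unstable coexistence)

Compare the nullcline intercepts: K1/α12 = 788/0.496 = 1590 > K2 = 607; K2/α21 = 607/0.947 = 641 < K1 = 788.
Since the inequalities point opposite ways, species 1 can invade but species 2 cannot.

species 1 excludes species 2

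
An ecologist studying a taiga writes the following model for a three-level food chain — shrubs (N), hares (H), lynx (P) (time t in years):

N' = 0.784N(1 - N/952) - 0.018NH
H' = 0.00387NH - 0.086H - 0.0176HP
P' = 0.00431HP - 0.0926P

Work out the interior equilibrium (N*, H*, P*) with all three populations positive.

From dP/dt = 0: 0.00431H* = 0.0926, so H* = 21.5.
From dN/dt = 0: 0.784(1 - N*/952) = 0.018·21.5, giving N* = 952·(1 - 0.493) = 482.
From dH/dt = 0: 0.00387·482 - 0.086 = 0.0176P*, so P* = 1.78/0.0176 = 101.

N* ≈ 482, H* ≈ 21.5, P* ≈ 101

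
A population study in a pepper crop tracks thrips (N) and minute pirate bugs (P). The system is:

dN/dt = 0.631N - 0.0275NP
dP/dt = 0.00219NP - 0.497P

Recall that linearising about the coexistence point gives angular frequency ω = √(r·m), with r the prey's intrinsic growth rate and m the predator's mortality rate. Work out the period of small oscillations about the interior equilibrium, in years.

T ≈ 11.2 years

Here r = 0.631 and m = 0.497, so r·m = 0.314.
ω = √0.314 = 0.56 per year, hence T = 2π/ω ≈ 11.2 years.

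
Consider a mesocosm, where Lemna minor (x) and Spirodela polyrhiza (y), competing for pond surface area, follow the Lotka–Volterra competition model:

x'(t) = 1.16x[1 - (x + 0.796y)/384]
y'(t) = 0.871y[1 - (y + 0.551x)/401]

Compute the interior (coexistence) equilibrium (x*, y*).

Setting both brackets to zero gives the nullclines x + 0.796y = 384 and 0.551x + y = 401.
Substituting y = 401 - 0.551x into the first: x(1 - 0.796·0.551) = 384 - 0.796·401.
So x* = 64.8/0.561 = 115, and then y* = 401 - 0.551·115 = 337.

x* ≈ 115, y* ≈ 337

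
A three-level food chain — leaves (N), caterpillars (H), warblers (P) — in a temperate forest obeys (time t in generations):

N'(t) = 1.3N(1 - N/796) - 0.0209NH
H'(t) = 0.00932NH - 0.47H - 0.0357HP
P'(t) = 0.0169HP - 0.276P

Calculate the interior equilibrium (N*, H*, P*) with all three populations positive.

N* ≈ 587, H* ≈ 16.3, P* ≈ 140

From dP/dt = 0: 0.0169H* = 0.276, so H* = 16.3.
From dN/dt = 0: 1.3(1 - N*/796) = 0.0209·16.3, giving N* = 796·(1 - 0.263) = 587.
From dH/dt = 0: 0.00932·587 - 0.47 = 0.0357P*, so P* = 5/0.0357 = 140.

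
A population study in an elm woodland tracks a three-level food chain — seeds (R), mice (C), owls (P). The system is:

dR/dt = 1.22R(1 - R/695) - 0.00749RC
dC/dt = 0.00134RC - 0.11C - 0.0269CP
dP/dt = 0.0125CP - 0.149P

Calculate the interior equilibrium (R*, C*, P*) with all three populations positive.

R* ≈ 644, C* ≈ 11.9, P* ≈ 28

From dP/dt = 0: 0.0125C* = 0.149, so C* = 11.9.
From dR/dt = 0: 1.22(1 - R*/695) = 0.00749·11.9, giving R* = 695·(1 - 0.0732) = 644.
From dC/dt = 0: 0.00134·644 - 0.11 = 0.0269P*, so P* = 0.753/0.0269 = 28.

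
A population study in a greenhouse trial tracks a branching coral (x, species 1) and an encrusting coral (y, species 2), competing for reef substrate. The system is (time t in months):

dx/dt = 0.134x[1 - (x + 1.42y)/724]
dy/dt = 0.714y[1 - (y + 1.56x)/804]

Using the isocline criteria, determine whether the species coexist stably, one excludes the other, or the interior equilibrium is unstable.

unstable coexistence (outcome depends on initial conditions)

Compare the nullcline intercepts: K1/α12 = 724/1.42 = 510 < K2 = 804; K2/α21 = 804/1.56 = 515 < K1 = 724.
Since both are reversed, neither can invade when rare; the interior point is a saddle.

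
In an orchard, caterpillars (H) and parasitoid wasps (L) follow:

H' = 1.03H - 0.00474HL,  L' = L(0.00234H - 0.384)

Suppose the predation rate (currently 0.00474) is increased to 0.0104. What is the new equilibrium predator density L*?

L* ≈ 99

At the interior fixed point, setting dH/dt = 0 with H > 0 fixes L* = (prey growth rate)/(HL coefficient) — independent of the other coefficients.
With the change, L* = 1.03/0.0104 = 99; it falls from 217.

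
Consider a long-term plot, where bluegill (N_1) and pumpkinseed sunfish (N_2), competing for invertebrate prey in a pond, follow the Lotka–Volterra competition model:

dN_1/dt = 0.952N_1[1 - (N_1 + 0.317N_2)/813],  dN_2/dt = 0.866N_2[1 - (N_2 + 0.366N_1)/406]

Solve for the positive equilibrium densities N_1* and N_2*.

Setting both brackets to zero gives the nullclines N_1 + 0.317N_2 = 813 and 0.366N_1 + N_2 = 406.
Substituting N_2 = 406 - 0.366N_1 into the first: N_1(1 - 0.317·0.366) = 813 - 0.317·406.
So N_1* = 684/0.884 = 774, and then N_2* = 406 - 0.366·774 = 123.

N_1* ≈ 774, N_2* ≈ 123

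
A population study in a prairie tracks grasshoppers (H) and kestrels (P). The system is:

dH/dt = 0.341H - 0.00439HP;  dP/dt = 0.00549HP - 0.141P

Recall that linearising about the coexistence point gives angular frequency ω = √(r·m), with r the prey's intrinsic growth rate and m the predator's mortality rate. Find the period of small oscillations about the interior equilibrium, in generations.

T ≈ 28.7 generations

Here r = 0.341 and m = 0.141, so r·m = 0.0481.
ω = √0.0481 = 0.219 per generation, hence T = 2π/ω ≈ 28.7 generations.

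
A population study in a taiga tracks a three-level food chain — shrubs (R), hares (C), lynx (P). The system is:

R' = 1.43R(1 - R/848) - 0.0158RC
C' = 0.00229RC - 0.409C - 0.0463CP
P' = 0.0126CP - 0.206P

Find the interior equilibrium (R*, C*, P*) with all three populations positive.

R* ≈ 695, C* ≈ 16.3, P* ≈ 25.5

From dP/dt = 0: 0.0126C* = 0.206, so C* = 16.3.
From dR/dt = 0: 1.43(1 - R*/848) = 0.0158·16.3, giving R* = 848·(1 - 0.181) = 695.
From dC/dt = 0: 0.00229·695 - 0.409 = 0.0463P*, so P* = 1.18/0.0463 = 25.5.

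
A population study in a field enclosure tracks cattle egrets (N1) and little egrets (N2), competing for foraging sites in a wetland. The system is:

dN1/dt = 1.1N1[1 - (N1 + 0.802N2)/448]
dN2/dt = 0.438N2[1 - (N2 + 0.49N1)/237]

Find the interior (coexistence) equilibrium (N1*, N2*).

Setting both brackets to zero gives the nullclines N1 + 0.802N2 = 448 and 0.49N1 + N2 = 237.
Substituting N2 = 237 - 0.49N1 into the first: N1(1 - 0.802·0.49) = 448 - 0.802·237.
So N1* = 258/0.607 = 425, and then N2* = 237 - 0.49·425 = 28.8.

N1* ≈ 425, N2* ≈ 28.8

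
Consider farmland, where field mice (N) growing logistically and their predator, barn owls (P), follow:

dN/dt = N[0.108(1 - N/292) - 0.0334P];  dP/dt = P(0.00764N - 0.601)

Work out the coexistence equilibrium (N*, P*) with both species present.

N* ≈ 78.7, P* ≈ 2.36

From dP/dt = 0 with P > 0: 0.00764N* = 0.601, so N* = 78.7.
Substitute into dN/dt = 0: 0.108(1 - 78.7/292) = 0.0334P*.
The bracket is 0.731, giving P* = 0.0789/0.0334 = 2.36.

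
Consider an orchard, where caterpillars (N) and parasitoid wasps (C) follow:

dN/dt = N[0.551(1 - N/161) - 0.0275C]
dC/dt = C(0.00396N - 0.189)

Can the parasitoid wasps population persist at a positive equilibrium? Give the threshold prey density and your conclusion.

Threshold N = 47.7; K > 47.7, so yes, the predator persists.

The predator equation gives dC/dt > 0 only when N > 0.189/0.00396 = 47.7.
Without the predator, N → K = 161. Since 161 > 47.7, the predator can invade and persist.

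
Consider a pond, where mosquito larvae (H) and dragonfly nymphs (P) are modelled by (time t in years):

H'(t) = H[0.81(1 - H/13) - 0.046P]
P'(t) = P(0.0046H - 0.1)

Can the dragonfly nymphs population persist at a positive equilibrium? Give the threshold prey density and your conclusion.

Threshold H = 21.7; K < 21.7, so no, the predator goes extinct.

The predator equation gives dP/dt > 0 only when H > 0.1/0.0046 = 21.7.
Without the predator, H → K = 13. Since 13 < 21.7, the predator cannot invade.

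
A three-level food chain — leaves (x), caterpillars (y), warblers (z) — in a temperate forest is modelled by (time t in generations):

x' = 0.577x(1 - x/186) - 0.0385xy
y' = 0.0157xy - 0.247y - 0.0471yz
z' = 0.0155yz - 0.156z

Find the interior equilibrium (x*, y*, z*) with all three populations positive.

From dz/dt = 0: 0.0155y* = 0.156, so y* = 10.1.
From dx/dt = 0: 0.577(1 - x*/186) = 0.0385·10.1, giving x* = 186·(1 - 0.672) = 61.1.
From dy/dt = 0: 0.0157·61.1 - 0.247 = 0.0471z*, so z* = 0.712/0.0471 = 15.1.

x* ≈ 61.1, y* ≈ 10.1, z* ≈ 15.1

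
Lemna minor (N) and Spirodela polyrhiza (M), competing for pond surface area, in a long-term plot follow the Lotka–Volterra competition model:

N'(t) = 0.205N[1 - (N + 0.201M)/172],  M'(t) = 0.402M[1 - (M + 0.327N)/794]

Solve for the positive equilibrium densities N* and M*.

Setting both brackets to zero gives the nullclines N + 0.201M = 172 and 0.327N + M = 794.
Substituting M = 794 - 0.327N into the first: N(1 - 0.201·0.327) = 172 - 0.201·794.
So N* = 12.4/0.934 = 13.3, and then M* = 794 - 0.327·13.3 = 790.

N* ≈ 13.3, M* ≈ 790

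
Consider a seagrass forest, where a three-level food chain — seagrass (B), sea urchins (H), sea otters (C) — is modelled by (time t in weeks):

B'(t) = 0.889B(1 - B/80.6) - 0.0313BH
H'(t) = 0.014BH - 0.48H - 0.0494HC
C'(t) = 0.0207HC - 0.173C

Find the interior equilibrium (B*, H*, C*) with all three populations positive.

From dC/dt = 0: 0.0207H* = 0.173, so H* = 8.36.
From dB/dt = 0: 0.889(1 - B*/80.6) = 0.0313·8.36, giving B* = 80.6·(1 - 0.294) = 56.9.
From dH/dt = 0: 0.014·56.9 - 0.48 = 0.0494C*, so C* = 0.316/0.0494 = 6.4.

B* ≈ 56.9, H* ≈ 8.36, C* ≈ 6.4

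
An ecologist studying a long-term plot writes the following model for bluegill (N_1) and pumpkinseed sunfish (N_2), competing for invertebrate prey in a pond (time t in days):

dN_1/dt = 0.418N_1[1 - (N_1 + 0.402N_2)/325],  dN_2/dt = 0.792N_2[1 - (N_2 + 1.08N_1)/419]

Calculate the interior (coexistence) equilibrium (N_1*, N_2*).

N_1* ≈ 277, N_2* ≈ 120

Setting both brackets to zero gives the nullclines N_1 + 0.402N_2 = 325 and 1.08N_1 + N_2 = 419.
Substituting N_2 = 419 - 1.08N_1 into the first: N_1(1 - 0.402·1.08) = 325 - 0.402·419.
So N_1* = 157/0.566 = 277, and then N_2* = 419 - 1.08·277 = 120.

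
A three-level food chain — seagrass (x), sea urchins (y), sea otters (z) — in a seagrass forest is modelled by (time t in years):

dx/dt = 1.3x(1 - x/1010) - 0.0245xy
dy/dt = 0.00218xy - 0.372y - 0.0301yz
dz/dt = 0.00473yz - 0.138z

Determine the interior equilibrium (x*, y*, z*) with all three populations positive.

x* ≈ 455, y* ≈ 29.2, z* ≈ 20.6

From dz/dt = 0: 0.00473y* = 0.138, so y* = 29.2.
From dx/dt = 0: 1.3(1 - x*/1010) = 0.0245·29.2, giving x* = 1010·(1 - 0.55) = 455.
From dy/dt = 0: 0.00218·455 - 0.372 = 0.0301z*, so z* = 0.619/0.0301 = 20.6.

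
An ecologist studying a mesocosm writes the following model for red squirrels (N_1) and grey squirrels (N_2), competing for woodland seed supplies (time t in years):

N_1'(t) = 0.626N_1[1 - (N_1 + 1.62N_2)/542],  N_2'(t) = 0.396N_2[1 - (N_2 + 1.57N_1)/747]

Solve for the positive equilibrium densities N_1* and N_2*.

Setting both brackets to zero gives the nullclines N_1 + 1.62N_2 = 542 and 1.57N_1 + N_2 = 747.
Substituting N_2 = 747 - 1.57N_1 into the first: N_1(1 - 1.62·1.57) = 542 - 1.62·747.
So N_1* = -668/-1.54 = 433, and then N_2* = 747 - 1.57·433 = 67.3.

N_1* ≈ 433, N_2* ≈ 67.3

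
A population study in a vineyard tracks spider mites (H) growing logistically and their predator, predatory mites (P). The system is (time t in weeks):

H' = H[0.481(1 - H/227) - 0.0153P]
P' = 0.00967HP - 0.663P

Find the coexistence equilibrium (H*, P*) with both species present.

H* ≈ 68.6, P* ≈ 21.9

From dP/dt = 0 with P > 0: 0.00967H* = 0.663, so H* = 68.6.
Substitute into dH/dt = 0: 0.481(1 - 68.6/227) = 0.0153P*.
The bracket is 0.698, giving P* = 0.336/0.0153 = 21.9.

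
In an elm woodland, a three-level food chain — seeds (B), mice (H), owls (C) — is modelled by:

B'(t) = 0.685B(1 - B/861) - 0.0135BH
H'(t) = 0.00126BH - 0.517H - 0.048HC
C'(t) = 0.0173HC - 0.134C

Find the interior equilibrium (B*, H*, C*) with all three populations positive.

From dC/dt = 0: 0.0173H* = 0.134, so H* = 7.75.
From dB/dt = 0: 0.685(1 - B*/861) = 0.0135·7.75, giving B* = 861·(1 - 0.153) = 730.
From dH/dt = 0: 0.00126·730 - 0.517 = 0.048C*, so C* = 0.402/0.048 = 8.38.

B* ≈ 730, H* ≈ 7.75, C* ≈ 8.38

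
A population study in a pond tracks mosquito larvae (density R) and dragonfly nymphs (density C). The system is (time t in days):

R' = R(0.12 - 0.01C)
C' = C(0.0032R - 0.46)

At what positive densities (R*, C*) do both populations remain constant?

Set dC/dt = 0 with C > 0: 0.0032R - 0.46 = 0, so R* = 0.46/0.0032 = 144.
Set dR/dt = 0 with R > 0: 0.12 - 0.01C = 0, so C* = 0.12/0.01 = 12.

R* ≈ 144, C* ≈ 12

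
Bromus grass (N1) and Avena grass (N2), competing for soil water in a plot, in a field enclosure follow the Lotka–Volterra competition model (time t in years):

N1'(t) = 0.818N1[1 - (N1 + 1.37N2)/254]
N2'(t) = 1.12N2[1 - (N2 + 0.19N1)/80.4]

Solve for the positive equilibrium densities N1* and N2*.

Setting both brackets to zero gives the nullclines N1 + 1.37N2 = 254 and 0.19N1 + N2 = 80.4.
Substituting N2 = 80.4 - 0.19N1 into the first: N1(1 - 1.37·0.19) = 254 - 1.37·80.4.
So N1* = 144/0.74 = 194, and then N2* = 80.4 - 0.19·194 = 43.5.

N1* ≈ 194, N2* ≈ 43.5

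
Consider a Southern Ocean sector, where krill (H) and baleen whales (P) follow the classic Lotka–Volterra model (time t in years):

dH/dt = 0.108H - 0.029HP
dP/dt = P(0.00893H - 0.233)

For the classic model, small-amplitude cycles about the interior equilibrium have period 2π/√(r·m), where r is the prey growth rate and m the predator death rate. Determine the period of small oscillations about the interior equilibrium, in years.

T ≈ 39.6 years

Here r = 0.108 and m = 0.233, so r·m = 0.0252.
ω = √0.0252 = 0.159 per year, hence T = 2π/ω ≈ 39.6 years.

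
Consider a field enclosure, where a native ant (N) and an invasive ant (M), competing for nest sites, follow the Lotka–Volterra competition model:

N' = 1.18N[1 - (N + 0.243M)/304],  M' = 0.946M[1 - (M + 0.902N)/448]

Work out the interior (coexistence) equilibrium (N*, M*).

Setting both brackets to zero gives the nullclines N + 0.243M = 304 and 0.902N + M = 448.
Substituting M = 448 - 0.902N into the first: N(1 - 0.243·0.902) = 304 - 0.243·448.
So N* = 195/0.781 = 250, and then M* = 448 - 0.902·250 = 223.

N* ≈ 250, M* ≈ 223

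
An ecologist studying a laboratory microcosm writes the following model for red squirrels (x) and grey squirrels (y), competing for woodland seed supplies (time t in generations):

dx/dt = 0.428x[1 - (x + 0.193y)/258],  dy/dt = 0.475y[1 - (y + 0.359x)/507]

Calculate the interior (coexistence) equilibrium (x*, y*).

Setting both brackets to zero gives the nullclines x + 0.193y = 258 and 0.359x + y = 507.
Substituting y = 507 - 0.359x into the first: x(1 - 0.193·0.359) = 258 - 0.193·507.
So x* = 160/0.931 = 172, and then y* = 507 - 0.359·172 = 445.

x* ≈ 172, y* ≈ 445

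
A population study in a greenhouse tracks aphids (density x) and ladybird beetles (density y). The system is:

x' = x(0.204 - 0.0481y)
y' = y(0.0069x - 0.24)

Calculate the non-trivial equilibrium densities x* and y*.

Set dy/dt = 0 with y > 0: 0.0069x - 0.24 = 0, so x* = 0.24/0.0069 = 34.8.
Set dx/dt = 0 with x > 0: 0.204 - 0.0481y = 0, so y* = 0.204/0.0481 = 4.24.

x* ≈ 34.8, y* ≈ 4.24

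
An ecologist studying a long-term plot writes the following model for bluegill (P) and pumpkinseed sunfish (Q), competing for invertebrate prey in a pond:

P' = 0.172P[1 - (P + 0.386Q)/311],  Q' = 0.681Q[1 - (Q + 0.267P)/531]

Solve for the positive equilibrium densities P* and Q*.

Setting both brackets to zero gives the nullclines P + 0.386Q = 311 and 0.267P + Q = 531.
Substituting Q = 531 - 0.267P into the first: P(1 - 0.386·0.267) = 311 - 0.386·531.
So P* = 106/0.897 = 118, and then Q* = 531 - 0.267·118 = 499.

P* ≈ 118, Q* ≈ 499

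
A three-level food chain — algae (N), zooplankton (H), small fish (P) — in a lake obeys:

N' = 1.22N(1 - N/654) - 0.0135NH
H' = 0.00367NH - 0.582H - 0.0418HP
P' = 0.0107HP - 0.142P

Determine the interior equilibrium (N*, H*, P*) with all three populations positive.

N* ≈ 558, H* ≈ 13.3, P* ≈ 35.1

From dP/dt = 0: 0.0107H* = 0.142, so H* = 13.3.
From dN/dt = 0: 1.22(1 - N*/654) = 0.0135·13.3, giving N* = 654·(1 - 0.147) = 558.
From dH/dt = 0: 0.00367·558 - 0.582 = 0.0418P*, so P* = 1.47/0.0418 = 35.1.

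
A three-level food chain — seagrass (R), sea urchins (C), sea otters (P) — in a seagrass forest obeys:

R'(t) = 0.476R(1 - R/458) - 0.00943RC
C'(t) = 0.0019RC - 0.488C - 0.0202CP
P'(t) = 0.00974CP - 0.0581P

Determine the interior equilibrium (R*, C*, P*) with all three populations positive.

R* ≈ 404, C* ≈ 5.97, P* ≈ 13.8

From dP/dt = 0: 0.00974C* = 0.0581, so C* = 5.97.
From dR/dt = 0: 0.476(1 - R*/458) = 0.00943·5.97, giving R* = 458·(1 - 0.118) = 404.
From dC/dt = 0: 0.0019·404 - 0.488 = 0.0202P*, so P* = 0.279/0.0202 = 13.8.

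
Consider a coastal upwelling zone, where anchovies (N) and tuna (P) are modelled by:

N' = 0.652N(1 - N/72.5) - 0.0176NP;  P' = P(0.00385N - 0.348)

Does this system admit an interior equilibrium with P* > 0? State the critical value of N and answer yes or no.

Threshold N = 90.4; K < 90.4, so no, the predator goes extinct.

The predator equation gives dP/dt > 0 only when N > 0.348/0.00385 = 90.4.
Without the predator, N → K = 72.5. Since 72.5 < 90.4, the predator cannot invade.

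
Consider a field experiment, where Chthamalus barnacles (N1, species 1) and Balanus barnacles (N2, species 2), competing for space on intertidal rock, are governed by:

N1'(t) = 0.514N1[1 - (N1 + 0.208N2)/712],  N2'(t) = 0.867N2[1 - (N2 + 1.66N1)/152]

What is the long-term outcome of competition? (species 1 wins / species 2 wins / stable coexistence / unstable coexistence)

species 1 excludes species 2

Compare the nullcline intercepts: K1/α12 = 712/0.208 = 3420 > K2 = 152; K2/α21 = 152/1.66 = 91.6 < K1 = 712.
Since the inequalities point opposite ways, species 1 can invade but species 2 cannot.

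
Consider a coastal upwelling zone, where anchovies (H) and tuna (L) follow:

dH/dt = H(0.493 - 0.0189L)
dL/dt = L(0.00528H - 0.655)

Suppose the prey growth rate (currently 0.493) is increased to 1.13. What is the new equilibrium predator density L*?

L* ≈ 59.8

At the interior fixed point, setting dH/dt = 0 with H > 0 fixes L* = (prey growth rate)/(HL coefficient) — independent of the other coefficients.
With the change, L* = 1.13/0.0189 = 59.8; it rises from 26.1.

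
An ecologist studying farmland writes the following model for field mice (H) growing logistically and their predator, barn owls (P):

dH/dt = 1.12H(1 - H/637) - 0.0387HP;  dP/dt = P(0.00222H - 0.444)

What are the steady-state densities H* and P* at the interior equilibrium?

H* ≈ 200, P* ≈ 19.9

From dP/dt = 0 with P > 0: 0.00222H* = 0.444, so H* = 200.
Substitute into dH/dt = 0: 1.12(1 - 200/637) = 0.0387P*.
The bracket is 0.686, giving P* = 0.768/0.0387 = 19.9.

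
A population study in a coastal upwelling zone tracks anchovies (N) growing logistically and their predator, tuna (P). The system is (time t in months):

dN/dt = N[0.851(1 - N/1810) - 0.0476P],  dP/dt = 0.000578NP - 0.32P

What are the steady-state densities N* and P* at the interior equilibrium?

From dP/dt = 0 with P > 0: 0.000578N* = 0.32, so N* = 554.
Substitute into dN/dt = 0: 0.851(1 - 554/1810) = 0.0476P*.
The bracket is 0.694, giving P* = 0.591/0.0476 = 12.4.

N* ≈ 554, P* ≈ 12.4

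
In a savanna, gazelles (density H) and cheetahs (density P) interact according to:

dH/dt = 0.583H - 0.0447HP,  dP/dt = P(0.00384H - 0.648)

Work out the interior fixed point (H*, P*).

Set dP/dt = 0 with P > 0: 0.00384H - 0.648 = 0, so H* = 0.648/0.00384 = 169.
Set dH/dt = 0 with H > 0: 0.583 - 0.0447P = 0, so P* = 0.583/0.0447 = 13.

H* ≈ 169, P* ≈ 13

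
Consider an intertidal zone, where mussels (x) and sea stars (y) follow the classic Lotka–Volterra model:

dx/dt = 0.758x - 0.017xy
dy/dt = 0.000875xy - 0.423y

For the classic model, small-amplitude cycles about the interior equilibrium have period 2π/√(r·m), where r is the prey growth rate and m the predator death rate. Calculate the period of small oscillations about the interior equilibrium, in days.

T ≈ 11.1 days

Here r = 0.758 and m = 0.423, so r·m = 0.321.
ω = √0.321 = 0.566 per day, hence T = 2π/ω ≈ 11.1 days.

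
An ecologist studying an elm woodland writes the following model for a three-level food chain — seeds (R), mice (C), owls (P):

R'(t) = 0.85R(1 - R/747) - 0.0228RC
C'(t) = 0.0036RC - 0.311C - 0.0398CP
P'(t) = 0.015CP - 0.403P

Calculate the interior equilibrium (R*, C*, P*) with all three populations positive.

R* ≈ 209, C* ≈ 26.9, P* ≈ 11.1

From dP/dt = 0: 0.015C* = 0.403, so C* = 26.9.
From dR/dt = 0: 0.85(1 - R*/747) = 0.0228·26.9, giving R* = 747·(1 - 0.721) = 209.
From dC/dt = 0: 0.0036·209 - 0.311 = 0.0398P*, so P* = 0.44/0.0398 = 11.1.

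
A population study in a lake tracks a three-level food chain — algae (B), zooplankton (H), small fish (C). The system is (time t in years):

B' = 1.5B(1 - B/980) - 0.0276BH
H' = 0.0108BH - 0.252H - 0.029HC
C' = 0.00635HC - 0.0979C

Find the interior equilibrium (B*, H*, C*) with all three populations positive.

B* ≈ 702, H* ≈ 15.4, C* ≈ 253

From dC/dt = 0: 0.00635H* = 0.0979, so H* = 15.4.
From dB/dt = 0: 1.5(1 - B*/980) = 0.0276·15.4, giving B* = 980·(1 - 0.284) = 702.
From dH/dt = 0: 0.0108·702 - 0.252 = 0.029C*, so C* = 7.33/0.029 = 253.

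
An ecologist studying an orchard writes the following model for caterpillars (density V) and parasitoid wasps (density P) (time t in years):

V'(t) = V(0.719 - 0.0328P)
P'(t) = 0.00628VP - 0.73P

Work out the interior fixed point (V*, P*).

Set dP/dt = 0 with P > 0: 0.00628V - 0.73 = 0, so V* = 0.73/0.00628 = 116.
Set dV/dt = 0 with V > 0: 0.719 - 0.0328P = 0, so P* = 0.719/0.0328 = 21.9.

V* ≈ 116, P* ≈ 21.9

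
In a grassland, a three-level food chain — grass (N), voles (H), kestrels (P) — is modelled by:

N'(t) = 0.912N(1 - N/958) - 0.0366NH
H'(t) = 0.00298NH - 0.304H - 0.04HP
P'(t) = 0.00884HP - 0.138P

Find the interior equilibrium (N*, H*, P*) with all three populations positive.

From dP/dt = 0: 0.00884H* = 0.138, so H* = 15.6.
From dN/dt = 0: 0.912(1 - N*/958) = 0.0366·15.6, giving N* = 958·(1 - 0.626) = 358.
From dH/dt = 0: 0.00298·358 - 0.304 = 0.04P*, so P* = 0.762/0.04 = 19.1.

N* ≈ 358, H* ≈ 15.6, P* ≈ 19.1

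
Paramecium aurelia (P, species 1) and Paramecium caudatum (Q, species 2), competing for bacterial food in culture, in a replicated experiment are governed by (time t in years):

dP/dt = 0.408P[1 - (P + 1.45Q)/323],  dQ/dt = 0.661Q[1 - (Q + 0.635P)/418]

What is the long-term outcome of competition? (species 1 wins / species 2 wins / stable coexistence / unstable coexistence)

species 2 excludes species 1

Compare the nullcline intercepts: K1/α12 = 323/1.45 = 223 < K2 = 418; K2/α21 = 418/0.635 = 658 > K1 = 323.
Since the inequalities point opposite ways, species 2 can invade but species 1 cannot.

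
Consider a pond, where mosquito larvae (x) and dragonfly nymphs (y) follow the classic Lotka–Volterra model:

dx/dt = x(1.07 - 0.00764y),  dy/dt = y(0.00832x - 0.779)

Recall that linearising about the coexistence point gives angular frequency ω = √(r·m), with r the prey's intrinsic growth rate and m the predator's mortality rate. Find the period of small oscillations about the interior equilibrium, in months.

T ≈ 6.88 months

Here r = 1.07 and m = 0.779, so r·m = 0.834.
ω = √0.834 = 0.913 per month, hence T = 2π/ω ≈ 6.88 months.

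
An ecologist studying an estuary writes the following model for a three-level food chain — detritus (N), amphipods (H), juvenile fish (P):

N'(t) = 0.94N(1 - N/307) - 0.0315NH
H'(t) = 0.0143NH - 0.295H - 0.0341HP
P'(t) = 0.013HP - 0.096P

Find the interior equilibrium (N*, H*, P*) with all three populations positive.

N* ≈ 231, H* ≈ 7.38, P* ≈ 88.2

From dP/dt = 0: 0.013H* = 0.096, so H* = 7.38.
From dN/dt = 0: 0.94(1 - N*/307) = 0.0315·7.38, giving N* = 307·(1 - 0.247) = 231.
From dH/dt = 0: 0.0143·231 - 0.295 = 0.0341P*, so P* = 3.01/0.0341 = 88.2.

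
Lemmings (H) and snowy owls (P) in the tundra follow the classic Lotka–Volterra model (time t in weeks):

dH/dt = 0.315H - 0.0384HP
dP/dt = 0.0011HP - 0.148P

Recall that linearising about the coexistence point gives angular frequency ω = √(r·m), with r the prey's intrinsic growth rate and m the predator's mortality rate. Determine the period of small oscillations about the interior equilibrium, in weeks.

T ≈ 29.1 weeks

Here r = 0.315 and m = 0.148, so r·m = 0.0466.
ω = √0.0466 = 0.216 per week, hence T = 2π/ω ≈ 29.1 weeks.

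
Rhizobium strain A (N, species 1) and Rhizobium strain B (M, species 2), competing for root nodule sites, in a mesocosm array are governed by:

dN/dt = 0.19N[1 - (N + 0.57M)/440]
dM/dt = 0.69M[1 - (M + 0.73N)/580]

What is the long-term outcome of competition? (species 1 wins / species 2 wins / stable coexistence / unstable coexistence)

Compare the nullcline intercepts: K1/α12 = 440/0.57 = 772 > K2 = 580; K2/α21 = 580/0.73 = 795 > K1 = 440.
Since both inequalities hold, each species can invade when rare, so the interior equilibrium is stable.

stable coexistence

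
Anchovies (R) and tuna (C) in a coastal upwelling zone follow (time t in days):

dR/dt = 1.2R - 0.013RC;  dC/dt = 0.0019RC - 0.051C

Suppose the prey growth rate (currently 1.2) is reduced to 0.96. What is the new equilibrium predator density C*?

At the interior fixed point, setting dR/dt = 0 with R > 0 fixes C* = (prey growth rate)/(RC coefficient) — independent of the other coefficients.
With the change, C* = 0.96/0.013 = 73.8; it falls from 92.3.

C* ≈ 73.8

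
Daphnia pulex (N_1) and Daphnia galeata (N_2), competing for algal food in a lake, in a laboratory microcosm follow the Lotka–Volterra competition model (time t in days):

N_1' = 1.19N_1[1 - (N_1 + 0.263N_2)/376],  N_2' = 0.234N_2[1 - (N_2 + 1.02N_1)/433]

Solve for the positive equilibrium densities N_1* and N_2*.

N_1* ≈ 358, N_2* ≈ 67.6

Setting both brackets to zero gives the nullclines N_1 + 0.263N_2 = 376 and 1.02N_1 + N_2 = 433.
Substituting N_2 = 433 - 1.02N_1 into the first: N_1(1 - 0.263·1.02) = 376 - 0.263·433.
So N_1* = 262/0.732 = 358, and then N_2* = 433 - 1.02·358 = 67.6.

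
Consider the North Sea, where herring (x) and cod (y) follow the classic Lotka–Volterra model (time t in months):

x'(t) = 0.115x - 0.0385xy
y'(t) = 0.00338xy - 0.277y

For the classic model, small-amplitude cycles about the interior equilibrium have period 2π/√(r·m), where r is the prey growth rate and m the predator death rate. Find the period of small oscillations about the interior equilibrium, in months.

T ≈ 35.2 months

Here r = 0.115 and m = 0.277, so r·m = 0.0319.
ω = √0.0319 = 0.178 per month, hence T = 2π/ω ≈ 35.2 months.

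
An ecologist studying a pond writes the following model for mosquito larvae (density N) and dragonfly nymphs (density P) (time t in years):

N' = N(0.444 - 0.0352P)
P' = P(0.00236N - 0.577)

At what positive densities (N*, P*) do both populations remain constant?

N* ≈ 244, P* ≈ 12.6

Set dP/dt = 0 with P > 0: 0.00236N - 0.577 = 0, so N* = 0.577/0.00236 = 244.
Set dN/dt = 0 with N > 0: 0.444 - 0.0352P = 0, so P* = 0.444/0.0352 = 12.6.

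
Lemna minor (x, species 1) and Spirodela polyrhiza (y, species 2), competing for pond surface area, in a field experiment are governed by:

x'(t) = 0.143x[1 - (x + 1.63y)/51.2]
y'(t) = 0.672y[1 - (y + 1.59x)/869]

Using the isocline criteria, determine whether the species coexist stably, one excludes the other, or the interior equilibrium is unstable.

species 2 excludes species 1

Compare the nullcline intercepts: K1/α12 = 51.2/1.63 = 31.4 < K2 = 869; K2/α21 = 869/1.59 = 547 > K1 = 51.2.
Since the inequalities point opposite ways, species 2 can invade but species 1 cannot.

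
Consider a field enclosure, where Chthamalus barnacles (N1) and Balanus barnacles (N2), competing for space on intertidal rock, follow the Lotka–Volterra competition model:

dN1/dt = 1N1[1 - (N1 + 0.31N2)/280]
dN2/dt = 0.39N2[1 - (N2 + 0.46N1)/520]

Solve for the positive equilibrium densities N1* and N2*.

N1* ≈ 139, N2* ≈ 456

Setting both brackets to zero gives the nullclines N1 + 0.31N2 = 280 and 0.46N1 + N2 = 520.
Substituting N2 = 520 - 0.46N1 into the first: N1(1 - 0.31·0.46) = 280 - 0.31·520.
So N1* = 119/0.857 = 139, and then N2* = 520 - 0.46·139 = 456.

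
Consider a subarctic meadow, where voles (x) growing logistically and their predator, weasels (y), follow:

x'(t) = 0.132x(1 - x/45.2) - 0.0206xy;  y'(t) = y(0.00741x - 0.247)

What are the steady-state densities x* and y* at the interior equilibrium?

x* ≈ 33.3, y* ≈ 1.68

From dy/dt = 0 with y > 0: 0.00741x* = 0.247, so x* = 33.3.
Substitute into dx/dt = 0: 0.132(1 - 33.3/45.2) = 0.0206y*.
The bracket is 0.263, giving y* = 0.0347/0.0206 = 1.68.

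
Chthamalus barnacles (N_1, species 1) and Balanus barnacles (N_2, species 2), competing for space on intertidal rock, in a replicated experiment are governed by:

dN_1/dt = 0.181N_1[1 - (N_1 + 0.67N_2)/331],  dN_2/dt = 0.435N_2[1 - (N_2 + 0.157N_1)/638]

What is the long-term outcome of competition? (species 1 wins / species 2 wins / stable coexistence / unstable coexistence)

species 2 excludes species 1

Compare the nullcline intercepts: K1/α12 = 331/0.67 = 494 < K2 = 638; K2/α21 = 638/0.157 = 4060 > K1 = 331.
Since the inequalities point opposite ways, species 2 can invade but species 1 cannot.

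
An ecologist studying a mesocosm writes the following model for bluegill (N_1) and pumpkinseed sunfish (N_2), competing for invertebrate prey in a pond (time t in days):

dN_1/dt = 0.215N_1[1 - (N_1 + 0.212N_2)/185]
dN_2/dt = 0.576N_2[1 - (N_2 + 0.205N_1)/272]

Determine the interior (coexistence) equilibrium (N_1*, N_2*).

Setting both brackets to zero gives the nullclines N_1 + 0.212N_2 = 185 and 0.205N_1 + N_2 = 272.
Substituting N_2 = 272 - 0.205N_1 into the first: N_1(1 - 0.212·0.205) = 185 - 0.212·272.
So N_1* = 127/0.957 = 133, and then N_2* = 272 - 0.205·133 = 245.

N_1* ≈ 133, N_2* ≈ 245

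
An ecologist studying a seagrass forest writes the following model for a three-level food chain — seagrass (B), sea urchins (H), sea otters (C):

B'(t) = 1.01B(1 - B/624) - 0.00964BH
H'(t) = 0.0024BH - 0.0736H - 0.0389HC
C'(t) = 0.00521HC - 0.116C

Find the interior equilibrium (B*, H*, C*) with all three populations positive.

B* ≈ 491, H* ≈ 22.3, C* ≈ 28.4

From dC/dt = 0: 0.00521H* = 0.116, so H* = 22.3.
From dB/dt = 0: 1.01(1 - B*/624) = 0.00964·22.3, giving B* = 624·(1 - 0.213) = 491.
From dH/dt = 0: 0.0024·491 - 0.0736 = 0.0389C*, so C* = 1.11/0.0389 = 28.4.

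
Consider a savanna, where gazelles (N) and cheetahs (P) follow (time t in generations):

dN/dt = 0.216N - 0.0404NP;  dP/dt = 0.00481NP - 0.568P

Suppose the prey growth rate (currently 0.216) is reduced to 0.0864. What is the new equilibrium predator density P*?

P* ≈ 2.14

At the interior fixed point, setting dN/dt = 0 with N > 0 fixes P* = (prey growth rate)/(NP coefficient) — independent of the other coefficients.
With the change, P* = 0.0864/0.0404 = 2.14; it falls from 5.35.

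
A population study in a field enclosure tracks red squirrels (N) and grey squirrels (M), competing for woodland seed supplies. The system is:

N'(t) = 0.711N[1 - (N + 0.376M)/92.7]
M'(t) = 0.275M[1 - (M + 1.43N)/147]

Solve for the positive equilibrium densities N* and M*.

N* ≈ 81, M* ≈ 31.2

Setting both brackets to zero gives the nullclines N + 0.376M = 92.7 and 1.43N + M = 147.
Substituting M = 147 - 1.43N into the first: N(1 - 0.376·1.43) = 92.7 - 0.376·147.
So N* = 37.4/0.462 = 81, and then M* = 147 - 1.43·81 = 31.2.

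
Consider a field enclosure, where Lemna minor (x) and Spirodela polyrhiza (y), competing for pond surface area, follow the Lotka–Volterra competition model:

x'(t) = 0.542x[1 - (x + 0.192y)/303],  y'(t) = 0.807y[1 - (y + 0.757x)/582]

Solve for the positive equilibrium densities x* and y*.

x* ≈ 224, y* ≈ 413

Setting both brackets to zero gives the nullclines x + 0.192y = 303 and 0.757x + y = 582.
Substituting y = 582 - 0.757x into the first: x(1 - 0.192·0.757) = 303 - 0.192·582.
So x* = 191/0.855 = 224, and then y* = 582 - 0.757·224 = 413.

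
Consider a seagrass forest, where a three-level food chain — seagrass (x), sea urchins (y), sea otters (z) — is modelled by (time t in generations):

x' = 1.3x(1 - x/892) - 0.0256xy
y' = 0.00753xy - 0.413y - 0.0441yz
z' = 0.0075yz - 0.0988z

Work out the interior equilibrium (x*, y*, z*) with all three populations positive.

From dz/dt = 0: 0.0075y* = 0.0988, so y* = 13.2.
From dx/dt = 0: 1.3(1 - x*/892) = 0.0256·13.2, giving x* = 892·(1 - 0.259) = 661.
From dy/dt = 0: 0.00753·661 - 0.413 = 0.0441z*, so z* = 4.56/0.0441 = 103.

x* ≈ 661, y* ≈ 13.2, z* ≈ 103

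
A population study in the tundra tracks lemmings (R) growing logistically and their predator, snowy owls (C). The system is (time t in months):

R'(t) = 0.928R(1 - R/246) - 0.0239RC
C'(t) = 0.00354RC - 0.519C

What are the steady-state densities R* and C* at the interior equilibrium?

From dC/dt = 0 with C > 0: 0.00354R* = 0.519, so R* = 147.
Substitute into dR/dt = 0: 0.928(1 - 147/246) = 0.0239C*.
The bracket is 0.404, giving C* = 0.375/0.0239 = 15.7.

R* ≈ 147, C* ≈ 15.7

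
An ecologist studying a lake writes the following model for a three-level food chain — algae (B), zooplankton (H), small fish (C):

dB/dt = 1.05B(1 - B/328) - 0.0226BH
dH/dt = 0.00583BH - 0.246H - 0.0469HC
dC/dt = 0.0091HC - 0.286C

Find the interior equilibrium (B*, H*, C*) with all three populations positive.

From dC/dt = 0: 0.0091H* = 0.286, so H* = 31.4.
From dB/dt = 0: 1.05(1 - B*/328) = 0.0226·31.4, giving B* = 328·(1 - 0.676) = 106.
From dH/dt = 0: 0.00583·106 - 0.246 = 0.0469C*, so C* = 0.373/0.0469 = 7.95.

B* ≈ 106, H* ≈ 31.4, C* ≈ 7.95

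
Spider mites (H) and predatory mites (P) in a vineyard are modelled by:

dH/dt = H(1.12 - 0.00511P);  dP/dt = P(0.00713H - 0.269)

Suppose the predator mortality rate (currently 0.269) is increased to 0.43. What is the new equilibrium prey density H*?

At the interior fixed point, setting dP/dt = 0 with P > 0 fixes H* = (predator death rate)/(HP coefficient) — independent of the other coefficients.
With the change, H* = 0.43/0.00713 = 60.3; it rises from 37.7.

H* ≈ 60.3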